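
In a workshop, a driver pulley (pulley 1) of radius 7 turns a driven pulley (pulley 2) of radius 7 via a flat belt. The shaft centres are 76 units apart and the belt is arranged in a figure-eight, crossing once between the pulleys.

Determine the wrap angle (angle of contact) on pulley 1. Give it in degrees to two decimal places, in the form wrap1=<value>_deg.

crossed belt: β = asin((r1+r2)/C) = asin(14/76) = 10.6151°
wrap1 = wrap2 = π + 2β = 201.2302°

wrap1=201.23_deg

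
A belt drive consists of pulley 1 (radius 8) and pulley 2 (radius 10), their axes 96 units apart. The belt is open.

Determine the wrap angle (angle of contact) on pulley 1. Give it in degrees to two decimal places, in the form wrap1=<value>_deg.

wrap1=177.61_deg

open belt: β = asin((r2−r1)/C) = asin(2/96) = 1.1937°
wrap1 = π − 2β = 177.6125°
wrap2 = π + 2β = 182.3875°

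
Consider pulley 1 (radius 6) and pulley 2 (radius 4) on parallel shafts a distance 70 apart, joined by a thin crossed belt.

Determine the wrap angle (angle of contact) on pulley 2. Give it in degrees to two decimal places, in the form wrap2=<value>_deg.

wrap2=196.43_deg

crossed belt: β = asin((r1+r2)/C) = asin(10/70) = 8.2132°
wrap1 = wrap2 = π + 2β = 196.4264°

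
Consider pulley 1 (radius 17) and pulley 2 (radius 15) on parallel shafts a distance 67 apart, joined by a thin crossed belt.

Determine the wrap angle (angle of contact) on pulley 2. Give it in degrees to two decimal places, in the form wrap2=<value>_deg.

wrap2=237.06_deg

crossed belt: β = asin((r1+r2)/C) = asin(32/67) = 28.5295°
wrap1 = wrap2 = π + 2β = 237.0591°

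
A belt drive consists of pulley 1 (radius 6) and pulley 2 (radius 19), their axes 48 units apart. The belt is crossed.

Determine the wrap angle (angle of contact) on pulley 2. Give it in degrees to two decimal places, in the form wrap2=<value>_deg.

crossed belt: β = asin((r1+r2)/C) = asin(25/48) = 31.3882°
wrap1 = wrap2 = π + 2β = 242.7763°

wrap2=242.78_deg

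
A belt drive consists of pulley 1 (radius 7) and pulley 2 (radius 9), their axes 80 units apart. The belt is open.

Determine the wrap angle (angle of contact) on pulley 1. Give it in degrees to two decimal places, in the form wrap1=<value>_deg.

wrap1=177.13_deg

open belt: β = asin((r2−r1)/C) = asin(2/80) = 1.4325°
wrap1 = π − 2β = 177.1349°
wrap2 = π + 2β = 182.8651°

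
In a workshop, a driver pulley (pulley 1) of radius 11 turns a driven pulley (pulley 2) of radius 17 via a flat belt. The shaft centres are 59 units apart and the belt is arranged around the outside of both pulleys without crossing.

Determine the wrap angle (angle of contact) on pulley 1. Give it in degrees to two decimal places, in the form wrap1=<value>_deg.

open belt: β = asin((r2−r1)/C) = asin(6/59) = 5.8368°
wrap1 = π − 2β = 168.3264°
wrap2 = π + 2β = 191.6736°

wrap1=168.33_deg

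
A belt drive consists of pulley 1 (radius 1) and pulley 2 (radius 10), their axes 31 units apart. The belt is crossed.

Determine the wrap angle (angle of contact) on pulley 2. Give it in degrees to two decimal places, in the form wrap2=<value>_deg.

wrap2=221.57_deg

crossed belt: β = asin((r1+r2)/C) = asin(11/31) = 20.7836°
wrap1 = wrap2 = π + 2β = 221.5671°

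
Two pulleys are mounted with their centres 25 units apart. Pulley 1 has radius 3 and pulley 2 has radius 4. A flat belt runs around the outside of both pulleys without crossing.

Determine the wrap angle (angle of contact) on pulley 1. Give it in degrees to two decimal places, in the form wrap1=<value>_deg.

open belt: β = asin((r2−r1)/C) = asin(1/25) = 2.2924°
wrap1 = π − 2β = 175.4151°
wrap2 = π + 2β = 184.5849°

wrap1=175.42_deg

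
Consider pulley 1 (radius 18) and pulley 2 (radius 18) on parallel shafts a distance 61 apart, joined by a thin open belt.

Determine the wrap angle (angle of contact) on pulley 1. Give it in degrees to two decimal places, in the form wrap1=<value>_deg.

wrap1=180.00_deg

open belt: β = asin((r2−r1)/C) = asin(0/61) = 0.0000°
wrap1 = π − 2β = 180.0000°
wrap2 = π + 2β = 180.0000°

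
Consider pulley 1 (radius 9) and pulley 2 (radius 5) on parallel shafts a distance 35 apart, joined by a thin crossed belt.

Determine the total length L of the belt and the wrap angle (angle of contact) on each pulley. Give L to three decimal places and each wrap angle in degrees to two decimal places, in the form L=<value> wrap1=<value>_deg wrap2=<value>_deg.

crossed belt: β = asin((r1+r2)/C) = asin(14/35) = 23.5782°
wrap1 = wrap2 = π + 2β = 227.1564°
tangent length = C·cosβ = 32.0780
L = (r1+r2)·wrap + 2·C·cosβ = 14·3.9646 + 2·32.0780 = 119.6608

L=119.661 wrap1=227.16_deg wrap2=227.16_deg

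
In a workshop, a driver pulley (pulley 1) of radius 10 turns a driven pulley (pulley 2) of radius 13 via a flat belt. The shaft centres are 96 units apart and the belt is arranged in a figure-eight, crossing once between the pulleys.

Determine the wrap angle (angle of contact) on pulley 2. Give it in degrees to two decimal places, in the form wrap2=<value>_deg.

crossed belt: β = asin((r1+r2)/C) = asin(23/96) = 13.8619°
wrap1 = wrap2 = π + 2β = 207.7239°

wrap2=207.72_deg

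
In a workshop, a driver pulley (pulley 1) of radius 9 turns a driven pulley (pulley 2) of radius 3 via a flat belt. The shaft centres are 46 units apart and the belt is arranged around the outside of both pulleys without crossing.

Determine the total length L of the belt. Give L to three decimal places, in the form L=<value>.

open belt: β = asin((r2−r1)/C) = asin(-6/46) = -7.4947°
wrap1 = π − 2β = 194.9894°
wrap2 = π + 2β = 165.0106°
tangent length = C·cosβ = 45.6070
L = r1·wrap1 + r2·wrap2 + 2·C·cosβ = 9·3.4032 + 3·2.8800 + 2·45.6070 = 130.4828

L=130.483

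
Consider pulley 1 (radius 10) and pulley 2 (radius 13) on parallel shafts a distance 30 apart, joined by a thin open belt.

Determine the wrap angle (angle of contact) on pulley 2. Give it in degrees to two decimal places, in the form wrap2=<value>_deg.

open belt: β = asin((r2−r1)/C) = asin(3/30) = 5.7392°
wrap1 = π − 2β = 168.5217°
wrap2 = π + 2β = 191.4783°

wrap2=191.48_deg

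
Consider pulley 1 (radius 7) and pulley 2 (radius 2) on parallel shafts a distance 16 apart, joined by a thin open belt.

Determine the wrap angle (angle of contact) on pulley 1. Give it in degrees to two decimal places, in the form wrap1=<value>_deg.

open belt: β = asin((r2−r1)/C) = asin(-5/16) = -18.2100°
wrap1 = π − 2β = 216.4199°
wrap2 = π + 2β = 143.5801°

wrap1=216.42_deg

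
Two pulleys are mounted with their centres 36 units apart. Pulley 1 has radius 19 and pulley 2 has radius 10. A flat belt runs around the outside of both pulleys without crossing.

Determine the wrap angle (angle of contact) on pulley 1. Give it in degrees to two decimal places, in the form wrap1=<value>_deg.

open belt: β = asin((r2−r1)/C) = asin(-9/36) = -14.4775°
wrap1 = π − 2β = 208.9550°
wrap2 = π + 2β = 151.0450°

wrap1=208.96_deg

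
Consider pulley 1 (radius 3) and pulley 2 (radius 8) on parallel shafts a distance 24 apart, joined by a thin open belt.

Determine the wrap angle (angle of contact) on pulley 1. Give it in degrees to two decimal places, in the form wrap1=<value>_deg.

wrap1=155.95_deg

open belt: β = asin((r2−r1)/C) = asin(5/24) = 12.0247°
wrap1 = π − 2β = 155.9506°
wrap2 = π + 2β = 204.0494°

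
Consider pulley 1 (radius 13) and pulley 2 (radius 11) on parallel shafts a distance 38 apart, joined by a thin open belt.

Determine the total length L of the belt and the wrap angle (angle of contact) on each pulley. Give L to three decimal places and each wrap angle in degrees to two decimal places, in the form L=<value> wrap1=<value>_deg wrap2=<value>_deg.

L=151.504 wrap1=186.03_deg wrap2=173.97_deg

open belt: β = asin((r2−r1)/C) = asin(-2/38) = -3.0170°
wrap1 = π − 2β = 186.0339°
wrap2 = π + 2β = 173.9661°
tangent length = C·cosβ = 37.9473
L = r1·wrap1 + r2·wrap2 + 2·C·cosβ = 13·3.2469 + 11·3.0363 + 2·37.9473 = 151.5035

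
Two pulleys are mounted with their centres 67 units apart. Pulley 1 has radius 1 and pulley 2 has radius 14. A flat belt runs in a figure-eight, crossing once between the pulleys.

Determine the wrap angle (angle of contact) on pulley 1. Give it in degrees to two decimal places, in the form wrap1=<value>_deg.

crossed belt: β = asin((r1+r2)/C) = asin(15/67) = 12.9371°
wrap1 = wrap2 = π + 2β = 205.8741°

wrap1=205.87_deg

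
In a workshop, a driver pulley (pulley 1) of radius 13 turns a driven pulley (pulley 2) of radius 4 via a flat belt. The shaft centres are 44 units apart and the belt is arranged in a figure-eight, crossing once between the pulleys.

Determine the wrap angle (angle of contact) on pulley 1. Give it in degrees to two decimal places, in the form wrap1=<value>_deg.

crossed belt: β = asin((r1+r2)/C) = asin(17/44) = 22.7284°
wrap1 = wrap2 = π + 2β = 225.4568°

wrap1=225.46_deg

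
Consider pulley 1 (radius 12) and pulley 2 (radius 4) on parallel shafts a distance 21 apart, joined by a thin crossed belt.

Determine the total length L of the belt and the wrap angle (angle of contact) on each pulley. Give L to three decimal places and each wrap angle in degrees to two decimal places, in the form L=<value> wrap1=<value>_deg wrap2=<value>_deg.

L=105.188 wrap1=279.26_deg wrap2=279.26_deg

crossed belt: β = asin((r1+r2)/C) = asin(16/21) = 49.6324°
wrap1 = wrap2 = π + 2β = 279.2648°
tangent length = C·cosβ = 13.6015
L = (r1+r2)·wrap + 2·C·cosβ = 16·4.8741 + 2·13.6015 = 105.1884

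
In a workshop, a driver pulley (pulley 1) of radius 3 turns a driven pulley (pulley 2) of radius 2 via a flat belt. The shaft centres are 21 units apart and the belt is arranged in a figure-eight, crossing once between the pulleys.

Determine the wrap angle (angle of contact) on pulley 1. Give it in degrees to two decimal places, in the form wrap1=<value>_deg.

wrap1=207.55_deg

crossed belt: β = asin((r1+r2)/C) = asin(5/21) = 13.7741°
wrap1 = wrap2 = π + 2β = 207.5483°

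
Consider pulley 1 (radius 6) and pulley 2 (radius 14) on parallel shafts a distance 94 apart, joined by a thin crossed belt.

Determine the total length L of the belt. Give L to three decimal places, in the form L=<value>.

L=255.103

crossed belt: β = asin((r1+r2)/C) = asin(20/94) = 12.2845°
wrap1 = wrap2 = π + 2β = 204.5690°
tangent length = C·cosβ = 91.8477
L = (r1+r2)·wrap + 2·C·cosβ = 20·3.5704 + 2·91.8477 = 255.1034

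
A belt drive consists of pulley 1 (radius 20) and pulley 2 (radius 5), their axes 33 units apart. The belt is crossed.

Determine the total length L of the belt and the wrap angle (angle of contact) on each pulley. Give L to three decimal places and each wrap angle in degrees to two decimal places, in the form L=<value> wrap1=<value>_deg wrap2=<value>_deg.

crossed belt: β = asin((r1+r2)/C) = asin(25/33) = 49.2509°
wrap1 = wrap2 = π + 2β = 278.5019°
tangent length = C·cosβ = 21.5407
L = (r1+r2)·wrap + 2·C·cosβ = 25·4.8608 + 2·21.5407 = 164.6007

L=164.601 wrap1=278.50_deg wrap2=278.50_deg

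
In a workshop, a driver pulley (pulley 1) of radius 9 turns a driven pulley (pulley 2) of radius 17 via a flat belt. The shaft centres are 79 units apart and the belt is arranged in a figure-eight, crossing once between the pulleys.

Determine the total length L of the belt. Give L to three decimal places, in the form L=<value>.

L=248.318

crossed belt: β = asin((r1+r2)/C) = asin(26/79) = 19.2150°
wrap1 = wrap2 = π + 2β = 218.4300°
tangent length = C·cosβ = 74.5989
L = (r1+r2)·wrap + 2·C·cosβ = 26·3.8123 + 2·74.5989 = 248.3182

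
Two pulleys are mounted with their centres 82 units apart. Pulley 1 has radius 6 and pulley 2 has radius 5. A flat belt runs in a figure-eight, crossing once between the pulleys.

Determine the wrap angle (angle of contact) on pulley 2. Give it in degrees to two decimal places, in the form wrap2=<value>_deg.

crossed belt: β = asin((r1+r2)/C) = asin(11/82) = 7.7093°
wrap1 = wrap2 = π + 2β = 195.4185°

wrap2=195.42_deg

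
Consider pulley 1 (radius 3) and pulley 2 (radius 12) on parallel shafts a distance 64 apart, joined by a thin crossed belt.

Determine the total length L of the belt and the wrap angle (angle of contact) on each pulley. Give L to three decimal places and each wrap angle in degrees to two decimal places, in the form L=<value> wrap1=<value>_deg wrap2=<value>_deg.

crossed belt: β = asin((r1+r2)/C) = asin(15/64) = 13.5548°
wrap1 = wrap2 = π + 2β = 207.1096°
tangent length = C·cosβ = 62.2174
L = (r1+r2)·wrap + 2·C·cosβ = 15·3.6147 + 2·62.2174 = 178.6559

L=178.656 wrap1=207.11_deg wrap2=207.11_deg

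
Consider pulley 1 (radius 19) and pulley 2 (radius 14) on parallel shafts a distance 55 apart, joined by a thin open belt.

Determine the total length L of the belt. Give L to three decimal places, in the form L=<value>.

open belt: β = asin((r2−r1)/C) = asin(-5/55) = -5.2159°
wrap1 = π − 2β = 190.4318°
wrap2 = π + 2β = 169.5682°
tangent length = C·cosβ = 54.7723
L = r1·wrap1 + r2·wrap2 + 2·C·cosβ = 19·3.3237 + 14·2.9595 + 2·54.7723 = 214.1274

L=214.127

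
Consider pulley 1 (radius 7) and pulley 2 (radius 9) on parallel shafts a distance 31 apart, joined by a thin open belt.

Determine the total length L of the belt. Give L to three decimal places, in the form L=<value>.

open belt: β = asin((r2−r1)/C) = asin(2/31) = 3.6991°
wrap1 = π − 2β = 172.6019°
wrap2 = π + 2β = 187.3981°
tangent length = C·cosβ = 30.9354
L = r1·wrap1 + r2·wrap2 + 2·C·cosβ = 7·3.0125 + 9·3.2707 + 2·30.9354 = 112.3946

L=112.395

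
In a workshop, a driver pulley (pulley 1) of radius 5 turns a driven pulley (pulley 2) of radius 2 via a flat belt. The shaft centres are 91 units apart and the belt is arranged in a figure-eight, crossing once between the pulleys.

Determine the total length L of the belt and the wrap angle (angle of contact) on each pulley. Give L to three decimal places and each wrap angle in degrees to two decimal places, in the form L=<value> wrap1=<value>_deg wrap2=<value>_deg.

crossed belt: β = asin((r1+r2)/C) = asin(7/91) = 4.4117°
wrap1 = wrap2 = π + 2β = 188.8235°
tangent length = C·cosβ = 90.7304
L = (r1+r2)·wrap + 2·C·cosβ = 7·3.2956 + 2·90.7304 = 204.5299

L=204.530 wrap1=188.82_deg wrap2=188.82_deg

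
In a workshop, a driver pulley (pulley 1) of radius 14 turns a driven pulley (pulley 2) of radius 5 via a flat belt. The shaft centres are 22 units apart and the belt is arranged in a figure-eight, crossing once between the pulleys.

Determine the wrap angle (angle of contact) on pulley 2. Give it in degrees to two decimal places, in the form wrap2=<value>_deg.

wrap2=299.45_deg

crossed belt: β = asin((r1+r2)/C) = asin(19/22) = 59.7274°
wrap1 = wrap2 = π + 2β = 299.4547°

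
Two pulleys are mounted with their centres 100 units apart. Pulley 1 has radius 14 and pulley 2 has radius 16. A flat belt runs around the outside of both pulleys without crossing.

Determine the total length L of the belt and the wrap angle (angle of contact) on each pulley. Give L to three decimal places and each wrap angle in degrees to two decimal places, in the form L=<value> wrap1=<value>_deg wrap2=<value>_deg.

open belt: β = asin((r2−r1)/C) = asin(2/100) = 1.1460°
wrap1 = π − 2β = 177.7080°
wrap2 = π + 2β = 182.2920°
tangent length = C·cosβ = 99.9800
L = r1·wrap1 + r2·wrap2 + 2·C·cosβ = 14·3.1016 + 16·3.1816 + 2·99.9800 = 294.2878

L=294.288 wrap1=177.71_deg wrap2=182.29_deg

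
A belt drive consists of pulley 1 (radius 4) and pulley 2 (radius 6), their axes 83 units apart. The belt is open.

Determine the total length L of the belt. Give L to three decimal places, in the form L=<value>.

L=197.464

open belt: β = asin((r2−r1)/C) = asin(2/83) = 1.3808°
wrap1 = π − 2β = 177.2385°
wrap2 = π + 2β = 182.7615°
tangent length = C·cosβ = 82.9759
L = r1·wrap1 + r2·wrap2 + 2·C·cosβ = 4·3.0934 + 6·3.1898 + 2·82.9759 = 197.4641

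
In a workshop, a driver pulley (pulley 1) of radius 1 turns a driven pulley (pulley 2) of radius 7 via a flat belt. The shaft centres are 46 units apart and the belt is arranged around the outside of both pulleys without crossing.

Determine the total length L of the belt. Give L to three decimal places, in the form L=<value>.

open belt: β = asin((r2−r1)/C) = asin(6/46) = 7.4947°
wrap1 = π − 2β = 165.0106°
wrap2 = π + 2β = 194.9894°
tangent length = C·cosβ = 45.6070
L = r1·wrap1 + r2·wrap2 + 2·C·cosβ = 1·2.8800 + 7·3.4032 + 2·45.6070 = 117.9165

L=117.916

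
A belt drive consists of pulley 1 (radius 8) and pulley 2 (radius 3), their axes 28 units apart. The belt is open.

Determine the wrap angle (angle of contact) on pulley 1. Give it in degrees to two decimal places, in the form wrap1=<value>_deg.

open belt: β = asin((r2−r1)/C) = asin(-5/28) = -10.2866°
wrap1 = π − 2β = 200.5731°
wrap2 = π + 2β = 159.4269°

wrap1=200.57_deg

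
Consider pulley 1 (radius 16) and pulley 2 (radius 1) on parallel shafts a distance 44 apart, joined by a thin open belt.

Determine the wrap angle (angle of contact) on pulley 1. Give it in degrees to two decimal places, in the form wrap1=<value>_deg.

open belt: β = asin((r2−r1)/C) = asin(-15/44) = -19.9323°
wrap1 = π − 2β = 219.8645°
wrap2 = π + 2β = 140.1355°

wrap1=219.86_deg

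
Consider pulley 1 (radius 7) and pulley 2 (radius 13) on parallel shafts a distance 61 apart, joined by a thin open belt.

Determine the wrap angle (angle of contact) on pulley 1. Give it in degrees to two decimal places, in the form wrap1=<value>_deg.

open belt: β = asin((r2−r1)/C) = asin(6/61) = 5.6448°
wrap1 = π − 2β = 168.7104°
wrap2 = π + 2β = 191.2896°

wrap1=168.71_deg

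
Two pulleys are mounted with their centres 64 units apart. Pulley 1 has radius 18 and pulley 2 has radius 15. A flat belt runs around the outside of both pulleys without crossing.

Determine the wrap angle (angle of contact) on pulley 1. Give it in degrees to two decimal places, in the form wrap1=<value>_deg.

open belt: β = asin((r2−r1)/C) = asin(-3/64) = -2.6867°
wrap1 = π − 2β = 185.3734°
wrap2 = π + 2β = 174.6266°

wrap1=185.37_deg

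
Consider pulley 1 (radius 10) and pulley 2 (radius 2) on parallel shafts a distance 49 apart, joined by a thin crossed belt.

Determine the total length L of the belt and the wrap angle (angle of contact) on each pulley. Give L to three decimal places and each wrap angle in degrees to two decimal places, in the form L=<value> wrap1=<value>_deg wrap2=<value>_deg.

crossed belt: β = asin((r1+r2)/C) = asin(12/49) = 14.1758°
wrap1 = wrap2 = π + 2β = 208.3516°
tangent length = C·cosβ = 47.5079
L = (r1+r2)·wrap + 2·C·cosβ = 12·3.6364 + 2·47.5079 = 138.6528

L=138.653 wrap1=208.35_deg wrap2=208.35_deg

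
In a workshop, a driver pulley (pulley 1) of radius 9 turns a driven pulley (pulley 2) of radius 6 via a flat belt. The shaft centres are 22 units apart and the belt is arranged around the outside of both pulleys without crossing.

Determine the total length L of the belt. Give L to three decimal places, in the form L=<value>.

L=91.534

open belt: β = asin((r2−r1)/C) = asin(-3/22) = -7.8375°
wrap1 = π − 2β = 195.6750°
wrap2 = π + 2β = 164.3250°
tangent length = C·cosβ = 21.7945
L = r1·wrap1 + r2·wrap2 + 2·C·cosβ = 9·3.4152 + 6·2.8680 + 2·21.7945 = 91.5336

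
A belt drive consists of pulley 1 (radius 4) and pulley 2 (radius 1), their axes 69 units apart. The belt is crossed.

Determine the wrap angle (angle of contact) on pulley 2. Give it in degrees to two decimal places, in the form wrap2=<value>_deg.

wrap2=188.31_deg

crossed belt: β = asin((r1+r2)/C) = asin(5/69) = 4.1555°
wrap1 = wrap2 = π + 2β = 188.3110°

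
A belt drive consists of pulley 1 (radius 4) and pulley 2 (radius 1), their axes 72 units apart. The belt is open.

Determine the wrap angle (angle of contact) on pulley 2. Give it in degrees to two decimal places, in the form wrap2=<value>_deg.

wrap2=175.22_deg

open belt: β = asin((r2−r1)/C) = asin(-3/72) = -2.3880°
wrap1 = π − 2β = 184.7760°
wrap2 = π + 2β = 175.2240°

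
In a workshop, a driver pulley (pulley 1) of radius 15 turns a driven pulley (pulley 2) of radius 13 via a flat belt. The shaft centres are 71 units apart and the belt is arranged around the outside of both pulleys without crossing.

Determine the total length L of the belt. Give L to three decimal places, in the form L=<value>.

L=230.021

open belt: β = asin((r2−r1)/C) = asin(-2/71) = -1.6142°
wrap1 = π − 2β = 183.2284°
wrap2 = π + 2β = 176.7716°
tangent length = C·cosβ = 70.9718
L = r1·wrap1 + r2·wrap2 + 2·C·cosβ = 15·3.1979 + 13·3.0852 + 2·70.9718 = 230.0209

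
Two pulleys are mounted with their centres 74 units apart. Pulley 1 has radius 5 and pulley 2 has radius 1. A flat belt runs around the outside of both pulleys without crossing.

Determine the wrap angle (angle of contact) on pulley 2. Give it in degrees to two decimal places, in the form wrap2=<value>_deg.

wrap2=173.80_deg

open belt: β = asin((r2−r1)/C) = asin(-4/74) = -3.0986°
wrap1 = π − 2β = 186.1972°
wrap2 = π + 2β = 173.8028°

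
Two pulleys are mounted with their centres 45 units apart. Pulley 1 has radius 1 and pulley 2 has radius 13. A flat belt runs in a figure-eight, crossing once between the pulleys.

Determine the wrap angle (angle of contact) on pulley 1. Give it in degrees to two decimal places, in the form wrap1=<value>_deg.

wrap1=216.25_deg

crossed belt: β = asin((r1+r2)/C) = asin(14/45) = 18.1262°
wrap1 = wrap2 = π + 2β = 216.2524°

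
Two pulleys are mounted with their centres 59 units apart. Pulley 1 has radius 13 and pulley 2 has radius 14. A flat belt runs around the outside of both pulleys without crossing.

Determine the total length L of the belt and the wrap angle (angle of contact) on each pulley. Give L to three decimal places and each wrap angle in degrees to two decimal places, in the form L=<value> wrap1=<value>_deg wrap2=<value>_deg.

L=202.840 wrap1=178.06_deg wrap2=181.94_deg

open belt: β = asin((r2−r1)/C) = asin(1/59) = 0.9712°
wrap1 = π − 2β = 178.0577°
wrap2 = π + 2β = 181.9423°
tangent length = C·cosβ = 58.9915
L = r1·wrap1 + r2·wrap2 + 2·C·cosβ = 13·3.1077 + 14·3.1755 + 2·58.9915 = 202.8400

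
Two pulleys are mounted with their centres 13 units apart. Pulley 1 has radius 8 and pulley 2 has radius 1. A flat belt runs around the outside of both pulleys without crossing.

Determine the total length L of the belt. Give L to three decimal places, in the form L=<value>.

open belt: β = asin((r2−r1)/C) = asin(-7/13) = -32.5790°
wrap1 = π − 2β = 245.1579°
wrap2 = π + 2β = 114.8421°
tangent length = C·cosβ = 10.9545
L = r1·wrap1 + r2·wrap2 + 2·C·cosβ = 8·4.2788 + 1·2.0044 + 2·10.9545 = 58.1438

L=58.144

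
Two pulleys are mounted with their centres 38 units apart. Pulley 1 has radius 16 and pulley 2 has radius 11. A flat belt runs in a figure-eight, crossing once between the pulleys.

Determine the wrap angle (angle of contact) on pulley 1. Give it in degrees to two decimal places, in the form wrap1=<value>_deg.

crossed belt: β = asin((r1+r2)/C) = asin(27/38) = 45.2778°
wrap1 = wrap2 = π + 2β = 270.5555°

wrap1=270.56_deg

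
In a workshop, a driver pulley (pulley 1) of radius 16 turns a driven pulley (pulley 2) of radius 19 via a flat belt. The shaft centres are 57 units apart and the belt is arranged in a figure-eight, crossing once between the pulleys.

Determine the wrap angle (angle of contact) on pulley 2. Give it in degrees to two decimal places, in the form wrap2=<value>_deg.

wrap2=255.76_deg

crossed belt: β = asin((r1+r2)/C) = asin(35/57) = 37.8818°
wrap1 = wrap2 = π + 2β = 255.7637°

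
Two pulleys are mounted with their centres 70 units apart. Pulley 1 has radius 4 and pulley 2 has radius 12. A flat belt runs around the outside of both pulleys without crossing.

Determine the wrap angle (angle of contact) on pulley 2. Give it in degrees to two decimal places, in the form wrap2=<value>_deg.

open belt: β = asin((r2−r1)/C) = asin(8/70) = 6.5624°
wrap1 = π − 2β = 166.8751°
wrap2 = π + 2β = 193.1249°

wrap2=193.12_deg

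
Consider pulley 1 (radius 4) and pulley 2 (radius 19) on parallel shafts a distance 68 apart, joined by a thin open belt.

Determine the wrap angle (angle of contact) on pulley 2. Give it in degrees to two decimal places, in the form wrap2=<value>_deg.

wrap2=205.49_deg

open belt: β = asin((r2−r1)/C) = asin(15/68) = 12.7436°
wrap1 = π − 2β = 154.5128°
wrap2 = π + 2β = 205.4872°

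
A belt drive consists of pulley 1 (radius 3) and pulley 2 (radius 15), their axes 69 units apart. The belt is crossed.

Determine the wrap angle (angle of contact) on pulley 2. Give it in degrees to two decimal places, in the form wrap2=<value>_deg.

crossed belt: β = asin((r1+r2)/C) = asin(18/69) = 15.1217°
wrap1 = wrap2 = π + 2β = 210.2433°

wrap2=210.24_deg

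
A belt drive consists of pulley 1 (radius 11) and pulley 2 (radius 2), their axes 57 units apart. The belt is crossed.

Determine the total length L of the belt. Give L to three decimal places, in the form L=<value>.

crossed belt: β = asin((r1+r2)/C) = asin(13/57) = 13.1835°
wrap1 = wrap2 = π + 2β = 206.3670°
tangent length = C·cosβ = 55.4977
L = (r1+r2)·wrap + 2·C·cosβ = 13·3.6018 + 2·55.4977 = 157.8187

L=157.819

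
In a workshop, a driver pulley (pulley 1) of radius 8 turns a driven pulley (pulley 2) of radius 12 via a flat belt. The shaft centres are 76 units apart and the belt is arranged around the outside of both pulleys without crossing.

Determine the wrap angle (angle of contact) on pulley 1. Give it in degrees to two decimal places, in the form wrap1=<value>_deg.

open belt: β = asin((r2−r1)/C) = asin(4/76) = 3.0170°
wrap1 = π − 2β = 173.9661°
wrap2 = π + 2β = 186.0339°

wrap1=173.97_deg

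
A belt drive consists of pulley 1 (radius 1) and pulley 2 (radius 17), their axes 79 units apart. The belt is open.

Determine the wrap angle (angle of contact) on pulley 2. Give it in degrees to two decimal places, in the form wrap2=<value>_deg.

wrap2=203.37_deg

open belt: β = asin((r2−r1)/C) = asin(16/79) = 11.6850°
wrap1 = π − 2β = 156.6299°
wrap2 = π + 2β = 203.3701°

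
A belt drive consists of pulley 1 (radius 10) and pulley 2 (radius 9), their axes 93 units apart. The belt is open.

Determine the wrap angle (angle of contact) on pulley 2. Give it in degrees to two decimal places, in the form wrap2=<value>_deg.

open belt: β = asin((r2−r1)/C) = asin(-1/93) = -0.6161°
wrap1 = π − 2β = 181.2322°
wrap2 = π + 2β = 178.7678°

wrap2=178.77_deg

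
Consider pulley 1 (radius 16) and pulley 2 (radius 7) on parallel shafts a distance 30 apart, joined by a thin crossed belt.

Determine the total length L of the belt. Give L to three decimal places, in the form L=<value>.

L=150.966

crossed belt: β = asin((r1+r2)/C) = asin(23/30) = 50.0555°
wrap1 = wrap2 = π + 2β = 280.1110°
tangent length = C·cosβ = 19.2614
L = (r1+r2)·wrap + 2·C·cosβ = 23·4.8889 + 2·19.2614 = 150.9665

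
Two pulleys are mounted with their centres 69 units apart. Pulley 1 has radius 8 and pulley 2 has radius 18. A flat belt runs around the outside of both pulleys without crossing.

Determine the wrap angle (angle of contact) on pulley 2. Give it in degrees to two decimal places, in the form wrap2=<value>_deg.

open belt: β = asin((r2−r1)/C) = asin(10/69) = 8.3331°
wrap1 = π − 2β = 163.3338°
wrap2 = π + 2β = 196.6662°

wrap2=196.67_deg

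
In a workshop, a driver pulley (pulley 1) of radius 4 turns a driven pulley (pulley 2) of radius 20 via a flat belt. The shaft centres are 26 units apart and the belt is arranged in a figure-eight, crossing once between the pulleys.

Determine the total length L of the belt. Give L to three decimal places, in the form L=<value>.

L=151.846

crossed belt: β = asin((r1+r2)/C) = asin(24/26) = 67.3801°
wrap1 = wrap2 = π + 2β = 314.7603°
tangent length = C·cosβ = 10.0000
L = (r1+r2)·wrap + 2·C·cosβ = 24·5.4936 + 2·10.0000 = 151.8465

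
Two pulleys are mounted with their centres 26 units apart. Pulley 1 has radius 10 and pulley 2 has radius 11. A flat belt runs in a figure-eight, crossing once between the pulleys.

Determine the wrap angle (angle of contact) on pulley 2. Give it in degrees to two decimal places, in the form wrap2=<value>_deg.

crossed belt: β = asin((r1+r2)/C) = asin(21/26) = 53.8711°
wrap1 = wrap2 = π + 2β = 287.7421°

wrap2=287.74_deg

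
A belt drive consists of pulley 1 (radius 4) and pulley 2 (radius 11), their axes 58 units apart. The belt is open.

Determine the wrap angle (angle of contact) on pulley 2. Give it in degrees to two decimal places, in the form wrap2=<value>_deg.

wrap2=193.86_deg

open belt: β = asin((r2−r1)/C) = asin(7/58) = 6.9319°
wrap1 = π − 2β = 166.1362°
wrap2 = π + 2β = 193.8638°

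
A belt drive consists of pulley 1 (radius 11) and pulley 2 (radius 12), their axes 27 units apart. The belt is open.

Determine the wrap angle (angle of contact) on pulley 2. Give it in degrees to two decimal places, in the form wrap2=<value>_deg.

wrap2=184.25_deg

open belt: β = asin((r2−r1)/C) = asin(1/27) = 2.1226°
wrap1 = π − 2β = 175.7549°
wrap2 = π + 2β = 184.2451°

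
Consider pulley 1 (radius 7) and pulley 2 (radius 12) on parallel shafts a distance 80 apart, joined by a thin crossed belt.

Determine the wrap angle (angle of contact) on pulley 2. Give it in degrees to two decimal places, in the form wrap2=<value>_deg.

crossed belt: β = asin((r1+r2)/C) = asin(19/80) = 13.7390°
wrap1 = wrap2 = π + 2β = 207.4781°

wrap2=207.48_deg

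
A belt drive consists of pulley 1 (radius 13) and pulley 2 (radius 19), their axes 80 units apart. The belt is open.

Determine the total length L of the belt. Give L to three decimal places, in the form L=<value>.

open belt: β = asin((r2−r1)/C) = asin(6/80) = 4.3012°
wrap1 = π − 2β = 171.3976°
wrap2 = π + 2β = 188.6024°
tangent length = C·cosβ = 79.7747
L = r1·wrap1 + r2·wrap2 + 2·C·cosβ = 13·2.9915 + 19·3.2917 + 2·79.7747 = 260.9812

L=260.981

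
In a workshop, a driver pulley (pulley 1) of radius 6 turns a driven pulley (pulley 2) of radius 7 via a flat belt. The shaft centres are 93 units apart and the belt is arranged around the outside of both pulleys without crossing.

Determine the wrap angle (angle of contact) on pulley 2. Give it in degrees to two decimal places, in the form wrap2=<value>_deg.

wrap2=181.23_deg

open belt: β = asin((r2−r1)/C) = asin(1/93) = 0.6161°
wrap1 = π − 2β = 178.7678°
wrap2 = π + 2β = 181.2322°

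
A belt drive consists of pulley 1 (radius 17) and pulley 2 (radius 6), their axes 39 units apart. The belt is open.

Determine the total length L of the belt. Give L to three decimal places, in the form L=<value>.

L=153.380

open belt: β = asin((r2−r1)/C) = asin(-11/39) = -16.3827°
wrap1 = π − 2β = 212.7653°
wrap2 = π + 2β = 147.2347°
tangent length = C·cosβ = 37.4166
L = r1·wrap1 + r2·wrap2 + 2·C·cosβ = 17·3.7135 + 6·2.5697 + 2·37.4166 = 153.3803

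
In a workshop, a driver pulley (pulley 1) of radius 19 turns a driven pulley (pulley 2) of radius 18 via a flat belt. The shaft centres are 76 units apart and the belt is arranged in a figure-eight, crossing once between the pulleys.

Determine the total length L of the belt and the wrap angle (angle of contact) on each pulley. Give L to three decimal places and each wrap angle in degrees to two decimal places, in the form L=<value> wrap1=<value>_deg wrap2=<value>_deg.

crossed belt: β = asin((r1+r2)/C) = asin(37/76) = 29.1332°
wrap1 = wrap2 = π + 2β = 238.2665°
tangent length = C·cosβ = 66.3852
L = (r1+r2)·wrap + 2·C·cosβ = 37·4.1585 + 2·66.3852 = 286.6362

L=286.636 wrap1=238.27_deg wrap2=238.27_deg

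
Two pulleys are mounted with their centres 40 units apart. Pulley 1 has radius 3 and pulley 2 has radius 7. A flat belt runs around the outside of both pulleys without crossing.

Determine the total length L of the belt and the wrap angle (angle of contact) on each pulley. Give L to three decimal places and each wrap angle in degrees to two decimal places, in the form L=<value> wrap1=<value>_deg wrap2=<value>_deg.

L=111.816 wrap1=168.52_deg wrap2=191.48_deg

open belt: β = asin((r2−r1)/C) = asin(4/40) = 5.7392°
wrap1 = π − 2β = 168.5217°
wrap2 = π + 2β = 191.4783°
tangent length = C·cosβ = 39.7995
L = r1·wrap1 + r2·wrap2 + 2·C·cosβ = 3·2.9413 + 7·3.3419 + 2·39.7995 = 111.8163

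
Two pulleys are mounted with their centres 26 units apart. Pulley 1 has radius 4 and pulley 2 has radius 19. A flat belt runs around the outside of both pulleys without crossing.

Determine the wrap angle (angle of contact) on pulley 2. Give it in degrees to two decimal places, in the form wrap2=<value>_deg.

wrap2=250.47_deg

open belt: β = asin((r2−r1)/C) = asin(15/26) = 35.2344°
wrap1 = π − 2β = 109.5312°
wrap2 = π + 2β = 250.4688°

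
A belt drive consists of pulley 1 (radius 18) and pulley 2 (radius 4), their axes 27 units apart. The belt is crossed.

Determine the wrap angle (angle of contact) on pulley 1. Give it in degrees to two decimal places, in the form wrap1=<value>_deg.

wrap1=289.14_deg

crossed belt: β = asin((r1+r2)/C) = asin(22/27) = 54.5691°
wrap1 = wrap2 = π + 2β = 289.1381°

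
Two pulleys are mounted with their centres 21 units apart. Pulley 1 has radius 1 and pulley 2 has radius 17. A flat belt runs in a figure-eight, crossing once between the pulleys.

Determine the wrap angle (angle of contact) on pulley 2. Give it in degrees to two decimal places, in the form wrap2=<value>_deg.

wrap2=297.99_deg

crossed belt: β = asin((r1+r2)/C) = asin(18/21) = 58.9973°
wrap1 = wrap2 = π + 2β = 297.9946°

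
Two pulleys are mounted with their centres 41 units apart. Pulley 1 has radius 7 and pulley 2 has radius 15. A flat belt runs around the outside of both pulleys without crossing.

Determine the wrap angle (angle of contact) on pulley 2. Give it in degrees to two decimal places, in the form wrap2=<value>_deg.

open belt: β = asin((r2−r1)/C) = asin(8/41) = 11.2518°
wrap1 = π − 2β = 157.4963°
wrap2 = π + 2β = 202.5037°

wrap2=202.50_deg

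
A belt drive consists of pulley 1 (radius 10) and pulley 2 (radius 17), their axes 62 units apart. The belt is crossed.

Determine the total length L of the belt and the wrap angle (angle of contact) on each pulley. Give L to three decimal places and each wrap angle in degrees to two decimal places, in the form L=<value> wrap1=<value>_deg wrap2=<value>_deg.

L=220.778 wrap1=231.63_deg wrap2=231.63_deg

crossed belt: β = asin((r1+r2)/C) = asin(27/62) = 25.8161°
wrap1 = wrap2 = π + 2β = 231.6322°
tangent length = C·cosβ = 55.8122
L = (r1+r2)·wrap + 2·C·cosβ = 27·4.0427 + 2·55.8122 = 220.7785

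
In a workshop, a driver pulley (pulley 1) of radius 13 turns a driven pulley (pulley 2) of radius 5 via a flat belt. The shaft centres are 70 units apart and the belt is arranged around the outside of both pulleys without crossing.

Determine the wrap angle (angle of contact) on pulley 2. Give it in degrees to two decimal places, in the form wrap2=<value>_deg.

wrap2=166.88_deg

open belt: β = asin((r2−r1)/C) = asin(-8/70) = -6.5624°
wrap1 = π − 2β = 193.1249°
wrap2 = π + 2β = 166.8751°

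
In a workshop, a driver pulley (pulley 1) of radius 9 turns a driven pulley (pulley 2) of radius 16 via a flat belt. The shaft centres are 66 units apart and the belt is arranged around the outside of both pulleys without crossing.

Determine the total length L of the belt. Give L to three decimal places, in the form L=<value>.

open belt: β = asin((r2−r1)/C) = asin(7/66) = 6.0883°
wrap1 = π − 2β = 167.8234°
wrap2 = π + 2β = 192.1766°
tangent length = C·cosβ = 65.6277
L = r1·wrap1 + r2·wrap2 + 2·C·cosβ = 9·2.9291 + 16·3.3541 + 2·65.6277 = 211.2829

L=211.283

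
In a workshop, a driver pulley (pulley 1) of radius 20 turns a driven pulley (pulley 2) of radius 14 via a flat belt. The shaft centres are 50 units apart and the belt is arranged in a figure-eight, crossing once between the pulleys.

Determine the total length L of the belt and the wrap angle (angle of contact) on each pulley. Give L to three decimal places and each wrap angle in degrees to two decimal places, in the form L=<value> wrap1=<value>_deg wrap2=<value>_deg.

crossed belt: β = asin((r1+r2)/C) = asin(34/50) = 42.8436°
wrap1 = wrap2 = π + 2β = 265.6873°
tangent length = C·cosβ = 36.6606
L = (r1+r2)·wrap + 2·C·cosβ = 34·4.6371 + 2·36.6606 = 230.9832

L=230.983 wrap1=265.69_deg wrap2=265.69_deg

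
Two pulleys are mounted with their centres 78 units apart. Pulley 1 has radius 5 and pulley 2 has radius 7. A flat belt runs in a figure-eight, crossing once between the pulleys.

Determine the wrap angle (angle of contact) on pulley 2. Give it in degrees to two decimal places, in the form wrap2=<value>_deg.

crossed belt: β = asin((r1+r2)/C) = asin(12/78) = 8.8499°
wrap1 = wrap2 = π + 2β = 197.6998°

wrap2=197.70_deg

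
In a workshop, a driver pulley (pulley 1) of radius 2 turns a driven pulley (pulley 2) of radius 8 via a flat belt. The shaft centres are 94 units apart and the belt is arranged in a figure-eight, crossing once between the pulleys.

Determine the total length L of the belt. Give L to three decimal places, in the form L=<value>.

L=220.481

crossed belt: β = asin((r1+r2)/C) = asin(10/94) = 6.1069°
wrap1 = wrap2 = π + 2β = 192.2137°
tangent length = C·cosβ = 93.4666
L = (r1+r2)·wrap + 2·C·cosβ = 10·3.3548 + 2·93.4666 = 220.4808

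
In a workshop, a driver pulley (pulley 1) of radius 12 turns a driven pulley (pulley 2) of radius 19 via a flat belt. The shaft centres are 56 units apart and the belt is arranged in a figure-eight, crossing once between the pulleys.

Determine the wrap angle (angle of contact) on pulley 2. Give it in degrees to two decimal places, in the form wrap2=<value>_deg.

wrap2=247.22_deg

crossed belt: β = asin((r1+r2)/C) = asin(31/56) = 33.6124°
wrap1 = wrap2 = π + 2β = 247.2247°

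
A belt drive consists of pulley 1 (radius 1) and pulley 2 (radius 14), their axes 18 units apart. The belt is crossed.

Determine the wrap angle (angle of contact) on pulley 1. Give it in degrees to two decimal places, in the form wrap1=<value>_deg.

wrap1=292.89_deg

crossed belt: β = asin((r1+r2)/C) = asin(15/18) = 56.4427°
wrap1 = wrap2 = π + 2β = 292.8854°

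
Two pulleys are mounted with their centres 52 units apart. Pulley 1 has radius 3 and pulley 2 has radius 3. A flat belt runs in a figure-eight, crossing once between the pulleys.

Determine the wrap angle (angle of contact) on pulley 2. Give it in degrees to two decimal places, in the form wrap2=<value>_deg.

crossed belt: β = asin((r1+r2)/C) = asin(6/52) = 6.6258°
wrap1 = wrap2 = π + 2β = 193.2516°

wrap2=193.25_deg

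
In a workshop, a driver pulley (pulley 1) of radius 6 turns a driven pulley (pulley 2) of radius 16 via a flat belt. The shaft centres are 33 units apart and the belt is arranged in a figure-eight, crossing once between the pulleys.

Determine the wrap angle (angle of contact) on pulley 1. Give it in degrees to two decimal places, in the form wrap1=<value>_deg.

crossed belt: β = asin((r1+r2)/C) = asin(22/33) = 41.8103°
wrap1 = wrap2 = π + 2β = 263.6206°

wrap1=263.62_deg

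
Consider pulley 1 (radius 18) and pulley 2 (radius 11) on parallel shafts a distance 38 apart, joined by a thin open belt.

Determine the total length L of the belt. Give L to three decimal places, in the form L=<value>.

L=168.399

open belt: β = asin((r2−r1)/C) = asin(-7/38) = -10.6151°
wrap1 = π − 2β = 201.2302°
wrap2 = π + 2β = 158.7698°
tangent length = C·cosβ = 37.3497
L = r1·wrap1 + r2·wrap2 + 2·C·cosβ = 18·3.5121 + 11·2.7711 + 2·37.3497 = 168.3993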